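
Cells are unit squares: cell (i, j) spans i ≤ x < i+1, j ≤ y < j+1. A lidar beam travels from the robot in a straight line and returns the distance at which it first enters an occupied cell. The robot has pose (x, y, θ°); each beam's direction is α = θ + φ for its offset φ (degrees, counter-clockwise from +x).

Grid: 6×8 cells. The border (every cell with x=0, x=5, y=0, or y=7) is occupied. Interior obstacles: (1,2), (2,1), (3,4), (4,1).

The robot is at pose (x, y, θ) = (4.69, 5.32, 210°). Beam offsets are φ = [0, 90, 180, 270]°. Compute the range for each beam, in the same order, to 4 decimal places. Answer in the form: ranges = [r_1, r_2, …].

ranges = [0.7967, 0.6200, 0.3580, 1.9399]

beam 1: φ=0°, α=210°
  cosα=-0.8660 sinα=-0.5000 | (4,5) | tMaxX 0.7967 tMaxY 0.6400 | tΔX 1.1547 tΔY 2.0000
    t=0.6400 [y] (4,4)
    t=0.7967 [x] (3,4) — stop
  → r_1 = 0.7967
beam 2: φ=90°, α=300°
  cosα=0.5000 sinα=-0.8660 | (4,5) | tMaxX 0.6200 tMaxY 0.3695 | tΔX 2.0000 tΔY 1.1547
    t=0.3695 [y] (4,4)
    t=0.6200 [x] (5,4) — stop
  → r_2 = 0.6200
beam 3: φ=180°, α=30°
  cosα=0.8660 sinα=0.5000 | (4,5) | tMaxX 0.3580 tMaxY 1.3600 | tΔX 1.1547 tΔY 2.0000
    t=0.3580 [x] (5,5) — stop
  → r_3 = 0.3580
beam 4: φ=270°, α=120°
  cosα=-0.5000 sinα=0.8660 | (4,5) | tMaxX 1.3800 tMaxY 0.7852 | tΔX 2.0000 tΔY 1.1547
    t=0.7852 [y] (4,6)
    t=1.3800 [x] (3,6)
    t=1.9399 [y] (3,7) — stop
  → r_4 = 1.9399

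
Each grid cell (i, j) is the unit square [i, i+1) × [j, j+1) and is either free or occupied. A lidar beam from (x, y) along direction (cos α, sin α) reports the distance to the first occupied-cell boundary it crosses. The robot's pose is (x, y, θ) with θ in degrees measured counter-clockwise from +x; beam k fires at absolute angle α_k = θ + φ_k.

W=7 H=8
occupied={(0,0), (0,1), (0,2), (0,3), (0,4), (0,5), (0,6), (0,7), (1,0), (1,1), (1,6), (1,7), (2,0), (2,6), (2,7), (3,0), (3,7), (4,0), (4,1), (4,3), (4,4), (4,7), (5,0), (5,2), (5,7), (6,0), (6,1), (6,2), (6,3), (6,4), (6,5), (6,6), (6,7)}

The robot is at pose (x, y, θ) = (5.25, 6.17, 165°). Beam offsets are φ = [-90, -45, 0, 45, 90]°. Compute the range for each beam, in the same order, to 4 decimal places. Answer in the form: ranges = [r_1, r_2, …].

beam 1: φ=-90°, α=75°
  direction (0.2588, 0.9659); cell (5,6); t to first gridline: x 2.8978, y 0.8593 (then +3.8637 / +1.0353)
    (5,7) via y @ 0.8593  # hit
  → r_1 = 0.8593
beam 2: φ=-45°, α=120°
  direction (-0.5000, 0.8660); cell (5,6); t to first gridline: x 0.5000, y 0.9584 (then +2.0000 / +1.1547)
    (4,6) via x @ 0.5000
    (4,7) via y @ 0.9584  # hit
  → r_2 = 0.9584
beam 3: φ=0°, α=165°
  direction (-0.9659, 0.2588); cell (5,6); t to first gridline: x 0.2588, y 3.2069 (then +1.0353 / +3.8637)
    (4,6) via x @ 0.2588
    (3,6) via x @ 1.2941
    (2,6) via x @ 2.3294  # hit
  → r_3 = 2.3294
beam 4: φ=45°, α=210°
  direction (-0.8660, -0.5000); cell (5,6); t to first gridline: x 0.2887, y 0.3400 (then +1.1547 / +2.0000)
    (4,6) via x @ 0.2887
    (4,5) via y @ 0.3400
    (3,5) via x @ 1.4434
    (3,4) via y @ 2.3400
    (2,4) via x @ 2.5981
    (1,4) via x @ 3.7528
    (1,3) via y @ 4.3400
    (0,3) via x @ 4.9075  # hit
  → r_4 = 4.9075
beam 5: φ=90°, α=255°
  direction (-0.2588, -0.9659); cell (5,6); t to first gridline: x 0.9659, y 0.1760 (then +3.8637 / +1.0353)
    (5,5) via y @ 0.1760
    (4,5) via x @ 0.9659
    (4,4) via y @ 1.2113  # hit
  → r_5 = 1.2113

ranges = [0.8593, 0.9584, 2.3294, 4.9075, 1.2113]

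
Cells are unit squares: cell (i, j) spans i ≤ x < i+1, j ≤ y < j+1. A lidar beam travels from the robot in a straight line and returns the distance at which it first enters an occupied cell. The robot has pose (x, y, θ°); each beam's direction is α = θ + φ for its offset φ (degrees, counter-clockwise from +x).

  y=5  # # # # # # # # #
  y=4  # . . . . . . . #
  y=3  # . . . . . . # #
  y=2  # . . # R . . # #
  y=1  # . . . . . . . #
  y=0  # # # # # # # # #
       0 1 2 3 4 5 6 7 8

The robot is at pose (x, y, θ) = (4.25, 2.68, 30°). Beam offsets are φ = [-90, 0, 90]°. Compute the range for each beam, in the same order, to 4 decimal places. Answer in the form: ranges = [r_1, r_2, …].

beam 1: φ=-90°, α=300°
  direction (0.5000, -0.8660); cell (4,2); t to first gridline: x 1.5000, y 0.7852 (then +2.0000 / +1.1547)
    (4,1) via y @ 0.7852
    (5,1) via x @ 1.5000
    (5,0) via y @ 1.9399  # hit
  → r_1 = 1.9399
beam 2: φ=0°, α=30°
  direction (0.8660, 0.5000); cell (4,2); t to first gridline: x 0.8660, y 0.6400 (then +1.1547 / +2.0000)
    (4,3) via y @ 0.6400
    (5,3) via x @ 0.8660
    (6,3) via x @ 2.0207
    (6,4) via y @ 2.6400
    (7,4) via x @ 3.1754
    (8,4) via x @ 4.3301  # hit
  → r_2 = 4.3301
beam 3: φ=90°, α=120°
  direction (-0.5000, 0.8660); cell (4,2); t to first gridline: x 0.5000, y 0.3695 (then +2.0000 / +1.1547)
    (4,3) via y @ 0.3695
    (3,3) via x @ 0.5000
    (3,4) via y @ 1.5242
    (2,4) via x @ 2.5000
    (2,5) via y @ 2.6789  # hit
  → r_3 = 2.6789

ranges = [1.9399, 4.3301, 2.6789]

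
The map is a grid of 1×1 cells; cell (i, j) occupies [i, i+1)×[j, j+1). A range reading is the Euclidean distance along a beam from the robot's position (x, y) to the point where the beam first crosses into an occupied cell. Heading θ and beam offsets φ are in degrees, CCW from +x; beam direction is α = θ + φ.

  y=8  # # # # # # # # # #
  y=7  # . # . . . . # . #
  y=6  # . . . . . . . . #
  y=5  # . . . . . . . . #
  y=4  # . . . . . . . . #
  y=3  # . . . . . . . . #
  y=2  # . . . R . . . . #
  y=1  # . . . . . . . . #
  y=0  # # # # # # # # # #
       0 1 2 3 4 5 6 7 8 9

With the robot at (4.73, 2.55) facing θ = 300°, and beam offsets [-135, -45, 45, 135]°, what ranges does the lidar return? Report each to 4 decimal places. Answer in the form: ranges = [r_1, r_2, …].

beam 1: φ=-135°, α=165°
  dir = (cos 165°, sin 165°) = (-0.9659, 0.2588); from cell (4,2)
  next x-line at t=0.7558, next y-line at t=1.7387; Δt_x=1.0353, Δt_y=3.8637
    x: enter (3,2) at t=0.7558
    y: enter (3,3) at t=1.7387
    x: enter (2,3) at t=1.7910
    x: enter (1,3) at t=2.8263
    x: enter (0,3) at t=3.8616 ← occupied
  → r_1 = 3.8616
beam 2: φ=-45°, α=255°
  dir = (cos 255°, sin 255°) = (-0.2588, -0.9659); from cell (4,2)
  next x-line at t=2.8205, next y-line at t=0.5694; Δt_x=3.8637, Δt_y=1.0353
    y: enter (4,1) at t=0.5694
    y: enter (4,0) at t=1.6047 ← occupied
  → r_2 = 1.6047
beam 3: φ=45°, α=345°
  dir = (cos 345°, sin 345°) = (0.9659, -0.2588); from cell (4,2)
  next x-line at t=0.2795, next y-line at t=2.1250; Δt_x=1.0353, Δt_y=3.8637
    x: enter (5,2) at t=0.2795
    x: enter (6,2) at t=1.3148
    y: enter (6,1) at t=2.1250
    x: enter (7,1) at t=2.3501
    x: enter (8,1) at t=3.3854
    x: enter (9,1) at t=4.4206 ← occupied
  → r_3 = 4.4206
beam 4: φ=135°, α=75°
  dir = (cos 75°, sin 75°) = (0.2588, 0.9659); from cell (4,2)
  next x-line at t=1.0432, next y-line at t=0.4659; Δt_x=3.8637, Δt_y=1.0353
    y: enter (4,3) at t=0.4659
    x: enter (5,3) at t=1.0432
    y: enter (5,4) at t=1.5012
    y: enter (5,5) at t=2.5364
    y: enter (5,6) at t=3.5717
    y: enter (5,7) at t=4.6070
    x: enter (6,7) at t=4.9069
    y: enter (6,8) at t=5.6423 ← occupied
  → r_4 = 5.6423

ranges = [3.8616, 1.6047, 4.4206, 5.6423]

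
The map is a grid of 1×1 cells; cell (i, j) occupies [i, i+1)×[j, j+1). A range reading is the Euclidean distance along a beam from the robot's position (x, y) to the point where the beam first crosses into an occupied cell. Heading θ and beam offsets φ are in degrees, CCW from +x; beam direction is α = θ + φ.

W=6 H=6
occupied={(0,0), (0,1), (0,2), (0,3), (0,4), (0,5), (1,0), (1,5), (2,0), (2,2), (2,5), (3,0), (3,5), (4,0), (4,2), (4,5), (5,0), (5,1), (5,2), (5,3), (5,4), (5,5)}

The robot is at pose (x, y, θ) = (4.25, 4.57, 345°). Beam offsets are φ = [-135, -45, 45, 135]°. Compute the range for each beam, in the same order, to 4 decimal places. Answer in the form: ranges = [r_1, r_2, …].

ranges = [3.7528, 1.5000, 0.8600, 0.4965]

beam 1: φ=-135°, α=210°
  d=(-0.8660,-0.5000)  start (4,4)  tX=0.2887 tY=1.1400  stride 1/|dx|=1.1547 1/|dy|=2.0000
    cross x-line → (3,4), t=0.2887
    cross y-line → (3,3), t=1.1400
    cross x-line → (2,3), t=1.4434
    cross x-line → (1,3), t=2.5981
    cross y-line → (1,2), t=3.1400
    cross x-line → (0,2), t=3.7528 (wall)
  → r_1 = 3.7528
beam 2: φ=-45°, α=300°
  d=(0.5000,-0.8660)  start (4,4)  tX=1.5000 tY=0.6582  stride 1/|dx|=2.0000 1/|dy|=1.1547
    cross y-line → (4,3), t=0.6582
    cross x-line → (5,3), t=1.5000 (wall)
  → r_2 = 1.5000
beam 3: φ=45°, α=30°
  d=(0.8660,0.5000)  start (4,4)  tX=0.8660 tY=0.8600  stride 1/|dx|=1.1547 1/|dy|=2.0000
    cross y-line → (4,5), t=0.8600 (wall)
  → r_3 = 0.8600
beam 4: φ=135°, α=120°
  d=(-0.5000,0.8660)  start (4,4)  tX=0.5000 tY=0.4965  stride 1/|dx|=2.0000 1/|dy|=1.1547
    cross y-line → (4,5), t=0.4965 (wall)
  → r_4 = 0.4965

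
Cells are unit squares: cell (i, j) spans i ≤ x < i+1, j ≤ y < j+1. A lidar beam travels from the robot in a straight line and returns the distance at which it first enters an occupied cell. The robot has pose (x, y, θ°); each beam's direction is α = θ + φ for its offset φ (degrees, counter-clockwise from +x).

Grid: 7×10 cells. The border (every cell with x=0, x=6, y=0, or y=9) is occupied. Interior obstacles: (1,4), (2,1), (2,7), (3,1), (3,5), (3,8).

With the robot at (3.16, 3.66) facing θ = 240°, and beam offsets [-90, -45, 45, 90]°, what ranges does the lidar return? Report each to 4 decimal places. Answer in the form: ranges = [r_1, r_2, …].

ranges = [1.3395, 2.2362, 1.7186, 3.2793]

beam 1: φ=-90°, α=150°
  direction (-0.8660, 0.5000); cell (3,3); t to first gridline: x 0.1848, y 0.6800 (then +1.1547 / +2.0000)
    (2,3) via x @ 0.1848
    (2,4) via y @ 0.6800
    (1,4) via x @ 1.3395  # hit
  → r_1 = 1.3395
beam 2: φ=-45°, α=195°
  direction (-0.9659, -0.2588); cell (3,3); t to first gridline: x 0.1656, y 2.5500 (then +1.0353 / +3.8637)
    (2,3) via x @ 0.1656
    (1,3) via x @ 1.2009
    (0,3) via x @ 2.2362  # hit
  → r_2 = 2.2362
beam 3: φ=45°, α=285°
  direction (0.2588, -0.9659); cell (3,3); t to first gridline: x 3.2455, y 0.6833 (then +3.8637 / +1.0353)
    (3,2) via y @ 0.6833
    (3,1) via y @ 1.7186  # hit
  → r_3 = 1.7186
beam 4: φ=90°, α=330°
  direction (0.8660, -0.5000); cell (3,3); t to first gridline: x 0.9699, y 1.3200 (then +1.1547 / +2.0000)
    (4,3) via x @ 0.9699
    (4,2) via y @ 1.3200
    (5,2) via x @ 2.1246
    (6,2) via x @ 3.2793  # hit
  → r_4 = 3.2793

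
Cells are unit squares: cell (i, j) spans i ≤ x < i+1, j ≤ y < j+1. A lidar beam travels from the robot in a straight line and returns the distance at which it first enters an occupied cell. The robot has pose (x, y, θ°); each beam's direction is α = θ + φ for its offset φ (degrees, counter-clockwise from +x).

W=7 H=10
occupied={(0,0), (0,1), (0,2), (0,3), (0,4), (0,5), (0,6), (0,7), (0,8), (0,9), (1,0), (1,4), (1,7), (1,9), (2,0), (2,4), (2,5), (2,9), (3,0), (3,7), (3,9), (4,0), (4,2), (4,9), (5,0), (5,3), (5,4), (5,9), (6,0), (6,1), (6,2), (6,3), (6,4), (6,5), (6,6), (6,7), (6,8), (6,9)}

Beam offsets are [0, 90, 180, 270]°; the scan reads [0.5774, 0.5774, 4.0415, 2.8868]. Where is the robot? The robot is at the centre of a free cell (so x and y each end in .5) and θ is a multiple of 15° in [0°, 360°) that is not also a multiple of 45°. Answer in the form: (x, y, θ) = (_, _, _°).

(x, y, θ) = (5.5, 5.5, 300°)

Candidates: 32 free-cell centres × 16 headings = 512 poses. Raycast each; keep the one whose scan matches to 4 dp.
  (2.5, 6.5, 30°): beam 1 = 1.0000 ≠ 0.5774 ✗
  (1.5, 1.5, 330°): beam 1 = 1.0000 ≠ 0.5774 ✗
  (3.5, 2.5, 30°): beam 2 = 1.7321 ≠ 0.5774 ✗
  …
  (5.5, 5.5, 300°): r_1=0.5774, r_2=0.5774, r_3=4.0415, r_4=2.8868 — all match ✓
Unique over the lattice → pose = (5.5, 5.5, 300°).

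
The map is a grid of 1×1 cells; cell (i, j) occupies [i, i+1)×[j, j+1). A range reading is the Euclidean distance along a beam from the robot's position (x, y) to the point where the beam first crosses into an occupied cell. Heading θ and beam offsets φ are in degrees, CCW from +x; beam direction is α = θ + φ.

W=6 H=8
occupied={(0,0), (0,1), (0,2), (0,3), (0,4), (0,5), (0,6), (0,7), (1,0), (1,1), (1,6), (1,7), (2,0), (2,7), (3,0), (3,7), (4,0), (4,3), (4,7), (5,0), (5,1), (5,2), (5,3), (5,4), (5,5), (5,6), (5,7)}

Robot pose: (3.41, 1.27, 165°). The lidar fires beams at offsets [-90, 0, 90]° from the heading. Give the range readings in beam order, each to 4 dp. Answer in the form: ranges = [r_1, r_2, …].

beam 1: φ=-90°, α=75°
  cosα=0.2588 sinα=0.9659 | (3,1) | tMaxX 2.2796 tMaxY 0.7558 | tΔX 3.8637 tΔY 1.0353
    t=0.7558 [y] (3,2)
    t=1.7910 [y] (3,3)
    t=2.2796 [x] (4,3) — stop
  → r_1 = 2.2796
beam 2: φ=0°, α=165°
  cosα=-0.9659 sinα=0.2588 | (3,1) | tMaxX 0.4245 tMaxY 2.8205 | tΔX 1.0353 tΔY 3.8637
    t=0.4245 [x] (2,1)
    t=1.4597 [x] (1,1) — stop
  → r_2 = 1.4597
beam 3: φ=90°, α=255°
  cosα=-0.2588 sinα=-0.9659 | (3,1) | tMaxX 1.5841 tMaxY 0.2795 | tΔX 3.8637 tΔY 1.0353
    t=0.2795 [y] (3,0) — stop
  → r_3 = 0.2795

ranges = [2.2796, 1.4597, 0.2795]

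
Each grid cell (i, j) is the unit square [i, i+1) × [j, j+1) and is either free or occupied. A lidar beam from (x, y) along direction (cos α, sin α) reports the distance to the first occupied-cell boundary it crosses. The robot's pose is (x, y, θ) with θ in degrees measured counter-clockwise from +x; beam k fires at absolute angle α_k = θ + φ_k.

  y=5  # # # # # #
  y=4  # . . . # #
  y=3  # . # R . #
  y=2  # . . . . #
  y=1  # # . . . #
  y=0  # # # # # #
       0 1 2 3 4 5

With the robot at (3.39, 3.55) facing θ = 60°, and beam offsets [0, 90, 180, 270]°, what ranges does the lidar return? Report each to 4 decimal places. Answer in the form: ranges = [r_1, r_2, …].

ranges = [1.2200, 0.4503, 2.7800, 1.8591]

beam 1: φ=0°, α=60°
  d=(0.5000,0.8660)  start (3,3)  tX=1.2200 tY=0.5196  stride 1/|dx|=2.0000 1/|dy|=1.1547
    cross y-line → (3,4), t=0.5196
    cross x-line → (4,4), t=1.2200 (wall)
  → r_1 = 1.2200
beam 2: φ=90°, α=150°
  d=(-0.8660,0.5000)  start (3,3)  tX=0.4503 tY=0.9000  stride 1/|dx|=1.1547 1/|dy|=2.0000
    cross x-line → (2,3), t=0.4503 (wall)
  → r_2 = 0.4503
beam 3: φ=180°, α=240°
  d=(-0.5000,-0.8660)  start (3,3)  tX=0.7800 tY=0.6351  stride 1/|dx|=2.0000 1/|dy|=1.1547
    cross y-line → (3,2), t=0.6351
    cross x-line → (2,2), t=0.7800
    cross y-line → (2,1), t=1.7898
    cross x-line → (1,1), t=2.7800 (wall)
  → r_3 = 2.7800
beam 4: φ=270°, α=330°
  d=(0.8660,-0.5000)  start (3,3)  tX=0.7044 tY=1.1000  stride 1/|dx|=1.1547 1/|dy|=2.0000
    cross x-line → (4,3), t=0.7044
    cross y-line → (4,2), t=1.1000
    cross x-line → (5,2), t=1.8591 (wall)
  → r_4 = 1.8591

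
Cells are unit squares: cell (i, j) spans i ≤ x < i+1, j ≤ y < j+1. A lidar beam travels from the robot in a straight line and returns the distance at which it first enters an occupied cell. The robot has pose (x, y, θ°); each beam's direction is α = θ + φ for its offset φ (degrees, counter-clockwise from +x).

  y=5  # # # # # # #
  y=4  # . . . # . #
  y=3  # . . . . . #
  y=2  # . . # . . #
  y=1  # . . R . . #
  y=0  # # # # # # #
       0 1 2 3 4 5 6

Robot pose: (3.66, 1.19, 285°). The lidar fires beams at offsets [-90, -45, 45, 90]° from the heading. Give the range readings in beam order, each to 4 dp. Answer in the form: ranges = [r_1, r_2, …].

ranges = [0.7341, 0.2194, 0.3800, 2.4225]

beam 1: φ=-90°, α=195°
  d=(-0.9659,-0.2588)  start (3,1)  tX=0.6833 tY=0.7341  stride 1/|dx|=1.0353 1/|dy|=3.8637
    cross x-line → (2,1), t=0.6833
    cross y-line → (2,0), t=0.7341 (wall)
  → r_1 = 0.7341
beam 2: φ=-45°, α=240°
  d=(-0.5000,-0.8660)  start (3,1)  tX=1.3200 tY=0.2194  stride 1/|dx|=2.0000 1/|dy|=1.1547
    cross y-line → (3,0), t=0.2194 (wall)
  → r_2 = 0.2194
beam 3: φ=45°, α=330°
  d=(0.8660,-0.5000)  start (3,1)  tX=0.3926 tY=0.3800  stride 1/|dx|=1.1547 1/|dy|=2.0000
    cross y-line → (3,0), t=0.3800 (wall)
  → r_3 = 0.3800
beam 4: φ=90°, α=15°
  d=(0.9659,0.2588)  start (3,1)  tX=0.3520 tY=3.1296  stride 1/|dx|=1.0353 1/|dy|=3.8637
    cross x-line → (4,1), t=0.3520
    cross x-line → (5,1), t=1.3873
    cross x-line → (6,1), t=2.4225 (wall)
  → r_4 = 2.4225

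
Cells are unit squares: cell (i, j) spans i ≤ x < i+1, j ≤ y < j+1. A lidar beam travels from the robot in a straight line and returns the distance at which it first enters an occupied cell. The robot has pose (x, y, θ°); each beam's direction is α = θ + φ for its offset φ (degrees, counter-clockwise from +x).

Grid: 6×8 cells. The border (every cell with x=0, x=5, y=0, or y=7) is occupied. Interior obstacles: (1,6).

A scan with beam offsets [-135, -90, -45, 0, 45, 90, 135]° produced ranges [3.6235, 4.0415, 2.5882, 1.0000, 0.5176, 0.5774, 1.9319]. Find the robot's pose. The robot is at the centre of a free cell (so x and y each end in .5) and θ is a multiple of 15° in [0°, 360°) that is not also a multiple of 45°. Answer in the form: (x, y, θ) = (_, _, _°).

(x, y, θ) = (4.5, 3.5, 300°)

The pose lattice has 23·16 = 368 candidates. Test each by forward raycasting.
  (3.5, 5.5, 240°): beam 1 = 1.5529 ≠ 3.6235 ✗
  (1.5, 1.5, 150°): beam 2 = 6.3509 ≠ 4.0415 ✗
  (4.5, 3.5, 345°): beam 1 = 4.0415 ≠ 3.6235 ✗
  …
  (4.5, 3.5, 300°): r_1=3.6235, r_2=4.0415, r_3=2.5882, r_4=1.0000, r_5=0.5176, r_6=0.5774, r_7=1.9319 — all match ✓
Unique over the lattice → pose = (4.5, 3.5, 300°).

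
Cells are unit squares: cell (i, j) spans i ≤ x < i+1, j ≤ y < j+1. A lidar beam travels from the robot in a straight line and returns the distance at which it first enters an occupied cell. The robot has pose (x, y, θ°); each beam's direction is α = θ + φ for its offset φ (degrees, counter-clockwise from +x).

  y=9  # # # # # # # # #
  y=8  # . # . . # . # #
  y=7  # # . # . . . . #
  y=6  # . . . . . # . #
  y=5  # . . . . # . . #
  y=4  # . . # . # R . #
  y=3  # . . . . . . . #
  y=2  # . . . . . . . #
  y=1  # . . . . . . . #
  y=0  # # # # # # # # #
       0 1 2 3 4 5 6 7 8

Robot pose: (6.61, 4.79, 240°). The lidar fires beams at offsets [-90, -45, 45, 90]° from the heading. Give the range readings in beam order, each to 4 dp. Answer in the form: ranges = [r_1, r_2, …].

ranges = [0.7044, 0.6315, 3.9237, 1.6050]

beam 1: φ=-90°, α=150°
  cosα=-0.8660 sinα=0.5000 | (6,4) | tMaxX 0.7044 tMaxY 0.4200 | tΔX 1.1547 tΔY 2.0000
    t=0.4200 [y] (6,5)
    t=0.7044 [x] (5,5) — stop
  → r_1 = 0.7044
beam 2: φ=-45°, α=195°
  cosα=-0.9659 sinα=-0.2588 | (6,4) | tMaxX 0.6315 tMaxY 3.0523 | tΔX 1.0353 tΔY 3.8637
    t=0.6315 [x] (5,4) — stop
  → r_2 = 0.6315
beam 3: φ=45°, α=285°
  cosα=0.2588 sinα=-0.9659 | (6,4) | tMaxX 1.5068 tMaxY 0.8179 | tΔX 3.8637 tΔY 1.0353
    t=0.8179 [y] (6,3)
    t=1.5068 [x] (7,3)
    t=1.8531 [y] (7,2)
    t=2.8884 [y] (7,1)
    t=3.9237 [y] (7,0) — stop
  → r_3 = 3.9237
beam 4: φ=90°, α=330°
  cosα=0.8660 sinα=-0.5000 | (6,4) | tMaxX 0.4503 tMaxY 1.5800 | tΔX 1.1547 tΔY 2.0000
    t=0.4503 [x] (7,4)
    t=1.5800 [y] (7,3)
    t=1.6050 [x] (8,3) — stop
  → r_4 = 1.6050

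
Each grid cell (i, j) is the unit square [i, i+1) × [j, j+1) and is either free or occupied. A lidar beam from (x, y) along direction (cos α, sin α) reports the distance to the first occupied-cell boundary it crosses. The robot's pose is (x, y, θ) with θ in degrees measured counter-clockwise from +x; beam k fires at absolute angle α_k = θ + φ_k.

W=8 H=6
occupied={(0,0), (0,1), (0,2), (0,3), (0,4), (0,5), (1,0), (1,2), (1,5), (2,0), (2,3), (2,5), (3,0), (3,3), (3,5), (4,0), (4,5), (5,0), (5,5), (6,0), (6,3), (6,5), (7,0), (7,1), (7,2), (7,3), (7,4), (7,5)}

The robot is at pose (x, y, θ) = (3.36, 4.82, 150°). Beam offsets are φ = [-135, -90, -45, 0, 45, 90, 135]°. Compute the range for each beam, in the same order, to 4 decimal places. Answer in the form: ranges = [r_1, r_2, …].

beam 1: φ=-135°, α=15°
  dir = (cos 15°, sin 15°) = (0.9659, 0.2588); from cell (3,4)
  next x-line at t=0.6626, next y-line at t=0.6955; Δt_x=1.0353, Δt_y=3.8637
    x: enter (4,4) at t=0.6626
    y: enter (4,5) at t=0.6955 ← occupied
  → r_1 = 0.6955
beam 2: φ=-90°, α=60°
  dir = (cos 60°, sin 60°) = (0.5000, 0.8660); from cell (3,4)
  next x-line at t=1.2800, next y-line at t=0.2078; Δt_x=2.0000, Δt_y=1.1547
    y: enter (3,5) at t=0.2078 ← occupied
  → r_2 = 0.2078
beam 3: φ=-45°, α=105°
  dir = (cos 105°, sin 105°) = (-0.2588, 0.9659); from cell (3,4)
  next x-line at t=1.3909, next y-line at t=0.1863; Δt_x=3.8637, Δt_y=1.0353
    y: enter (3,5) at t=0.1863 ← occupied
  → r_3 = 0.1863
beam 4: φ=0°, α=150°
  dir = (cos 150°, sin 150°) = (-0.8660, 0.5000); from cell (3,4)
  next x-line at t=0.4157, next y-line at t=0.3600; Δt_x=1.1547, Δt_y=2.0000
    y: enter (3,5) at t=0.3600 ← occupied
  → r_4 = 0.3600
beam 5: φ=45°, α=195°
  dir = (cos 195°, sin 195°) = (-0.9659, -0.2588); from cell (3,4)
  next x-line at t=0.3727, next y-line at t=3.1682; Δt_x=1.0353, Δt_y=3.8637
    x: enter (2,4) at t=0.3727
    x: enter (1,4) at t=1.4080
    x: enter (0,4) at t=2.4433 ← occupied
  → r_5 = 2.4433
beam 6: φ=90°, α=240°
  dir = (cos 240°, sin 240°) = (-0.5000, -0.8660); from cell (3,4)
  next x-line at t=0.7200, next y-line at t=0.9469; Δt_x=2.0000, Δt_y=1.1547
    x: enter (2,4) at t=0.7200
    y: enter (2,3) at t=0.9469 ← occupied
  → r_6 = 0.9469
beam 7: φ=135°, α=285°
  dir = (cos 285°, sin 285°) = (0.2588, -0.9659); from cell (3,4)
  next x-line at t=2.4728, next y-line at t=0.8489; Δt_x=3.8637, Δt_y=1.0353
    y: enter (3,3) at t=0.8489 ← occupied
  → r_7 = 0.8489

ranges = [0.6955, 0.2078, 0.1863, 0.3600, 2.4433, 0.9469, 0.8489]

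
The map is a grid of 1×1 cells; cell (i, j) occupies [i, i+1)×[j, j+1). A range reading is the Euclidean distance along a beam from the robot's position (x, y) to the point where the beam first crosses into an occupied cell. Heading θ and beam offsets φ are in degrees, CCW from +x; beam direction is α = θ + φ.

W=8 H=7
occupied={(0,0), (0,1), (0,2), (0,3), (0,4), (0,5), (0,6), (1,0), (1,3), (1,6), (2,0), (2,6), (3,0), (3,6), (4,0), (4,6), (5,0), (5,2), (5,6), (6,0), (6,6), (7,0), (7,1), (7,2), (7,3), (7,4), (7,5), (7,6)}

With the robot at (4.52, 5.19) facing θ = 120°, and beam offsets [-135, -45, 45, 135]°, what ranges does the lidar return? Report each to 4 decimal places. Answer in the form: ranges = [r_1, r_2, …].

ranges = [2.5675, 0.8386, 3.1296, 4.3378]

beam 1: φ=-135°, α=345°
  d=(0.9659,-0.2588)  start (4,5)  tX=0.4969 tY=0.7341  stride 1/|dx|=1.0353 1/|dy|=3.8637
    cross x-line → (5,5), t=0.4969
    cross y-line → (5,4), t=0.7341
    cross x-line → (6,4), t=1.5322
    cross x-line → (7,4), t=2.5675 (wall)
  → r_1 = 2.5675
beam 2: φ=-45°, α=75°
  d=(0.2588,0.9659)  start (4,5)  tX=1.8546 tY=0.8386  stride 1/|dx|=3.8637 1/|dy|=1.0353
    cross y-line → (4,6), t=0.8386 (wall)
  → r_2 = 0.8386
beam 3: φ=45°, α=165°
  d=(-0.9659,0.2588)  start (4,5)  tX=0.5383 tY=3.1296  stride 1/|dx|=1.0353 1/|dy|=3.8637
    cross x-line → (3,5), t=0.5383
    cross x-line → (2,5), t=1.5736
    cross x-line → (1,5), t=2.6089
    cross y-line → (1,6), t=3.1296 (wall)
  → r_3 = 3.1296
beam 4: φ=135°, α=255°
  d=(-0.2588,-0.9659)  start (4,5)  tX=2.0091 tY=0.1967  stride 1/|dx|=3.8637 1/|dy|=1.0353
    cross y-line → (4,4), t=0.1967
    cross y-line → (4,3), t=1.2320
    cross x-line → (3,3), t=2.0091
    cross y-line → (3,2), t=2.2673
    cross y-line → (3,1), t=3.3025
    cross y-line → (3,0), t=4.3378 (wall)
  → r_4 = 4.3378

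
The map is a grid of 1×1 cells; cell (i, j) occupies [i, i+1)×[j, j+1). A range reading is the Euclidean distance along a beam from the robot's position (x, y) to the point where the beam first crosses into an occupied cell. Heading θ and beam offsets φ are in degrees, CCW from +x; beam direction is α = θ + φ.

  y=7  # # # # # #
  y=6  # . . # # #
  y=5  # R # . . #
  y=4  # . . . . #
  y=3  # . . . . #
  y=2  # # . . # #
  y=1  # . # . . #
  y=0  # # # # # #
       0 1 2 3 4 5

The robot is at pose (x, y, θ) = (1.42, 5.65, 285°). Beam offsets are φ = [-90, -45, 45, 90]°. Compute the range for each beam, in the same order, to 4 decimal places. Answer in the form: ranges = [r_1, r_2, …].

ranges = [0.4348, 0.8400, 0.6697, 0.6005]

beam 1: φ=-90°, α=195°
  cosα=-0.9659 sinα=-0.2588 | (1,5) | tMaxX 0.4348 tMaxY 2.5114 | tΔX 1.0353 tΔY 3.8637
    t=0.4348 [x] (0,5) — stop
  → r_1 = 0.4348
beam 2: φ=-45°, α=240°
  cosα=-0.5000 sinα=-0.8660 | (1,5) | tMaxX 0.8400 tMaxY 0.7506 | tΔX 2.0000 tΔY 1.1547
    t=0.7506 [y] (1,4)
    t=0.8400 [x] (0,4) — stop
  → r_2 = 0.8400
beam 3: φ=45°, α=330°
  cosα=0.8660 sinα=-0.5000 | (1,5) | tMaxX 0.6697 tMaxY 1.3000 | tΔX 1.1547 tΔY 2.0000
    t=0.6697 [x] (2,5) — stop
  → r_3 = 0.6697
beam 4: φ=90°, α=15°
  cosα=0.9659 sinα=0.2588 | (1,5) | tMaxX 0.6005 tMaxY 1.3523 | tΔX 1.0353 tΔY 3.8637
    t=0.6005 [x] (2,5) — stop
  → r_4 = 0.6005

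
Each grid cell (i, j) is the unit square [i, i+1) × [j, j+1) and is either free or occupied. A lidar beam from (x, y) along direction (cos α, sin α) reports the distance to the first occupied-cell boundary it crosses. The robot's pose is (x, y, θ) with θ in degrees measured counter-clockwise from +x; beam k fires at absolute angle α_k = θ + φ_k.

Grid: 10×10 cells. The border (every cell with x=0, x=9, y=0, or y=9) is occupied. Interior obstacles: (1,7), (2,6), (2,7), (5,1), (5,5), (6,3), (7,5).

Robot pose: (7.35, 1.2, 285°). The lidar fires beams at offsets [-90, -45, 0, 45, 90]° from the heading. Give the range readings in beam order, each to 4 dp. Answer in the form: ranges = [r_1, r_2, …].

ranges = [0.7727, 0.2309, 0.2071, 0.4000, 1.7082]

beam 1: φ=-90°, α=195°
  dir = (cos 195°, sin 195°) = (-0.9659, -0.2588); from cell (7,1)
  next x-line at t=0.3623, next y-line at t=0.7727; Δt_x=1.0353, Δt_y=3.8637
    x: enter (6,1) at t=0.3623
    y: enter (6,0) at t=0.7727 ← occupied
  → r_1 = 0.7727
beam 2: φ=-45°, α=240°
  dir = (cos 240°, sin 240°) = (-0.5000, -0.8660); from cell (7,1)
  next x-line at t=0.7000, next y-line at t=0.2309; Δt_x=2.0000, Δt_y=1.1547
    y: enter (7,0) at t=0.2309 ← occupied
  → r_2 = 0.2309
beam 3: φ=0°, α=285°
  dir = (cos 285°, sin 285°) = (0.2588, -0.9659); from cell (7,1)
  next x-line at t=2.5114, next y-line at t=0.2071; Δt_x=3.8637, Δt_y=1.0353
    y: enter (7,0) at t=0.2071 ← occupied
  → r_3 = 0.2071
beam 4: φ=45°, α=330°
  dir = (cos 330°, sin 330°) = (0.8660, -0.5000); from cell (7,1)
  next x-line at t=0.7506, next y-line at t=0.4000; Δt_x=1.1547, Δt_y=2.0000
    y: enter (7,0) at t=0.4000 ← occupied
  → r_4 = 0.4000
beam 5: φ=90°, α=15°
  dir = (cos 15°, sin 15°) = (0.9659, 0.2588); from cell (7,1)
  next x-line at t=0.6729, next y-line at t=3.0910; Δt_x=1.0353, Δt_y=3.8637
    x: enter (8,1) at t=0.6729
    x: enter (9,1) at t=1.7082 ← occupied
  → r_5 = 1.7082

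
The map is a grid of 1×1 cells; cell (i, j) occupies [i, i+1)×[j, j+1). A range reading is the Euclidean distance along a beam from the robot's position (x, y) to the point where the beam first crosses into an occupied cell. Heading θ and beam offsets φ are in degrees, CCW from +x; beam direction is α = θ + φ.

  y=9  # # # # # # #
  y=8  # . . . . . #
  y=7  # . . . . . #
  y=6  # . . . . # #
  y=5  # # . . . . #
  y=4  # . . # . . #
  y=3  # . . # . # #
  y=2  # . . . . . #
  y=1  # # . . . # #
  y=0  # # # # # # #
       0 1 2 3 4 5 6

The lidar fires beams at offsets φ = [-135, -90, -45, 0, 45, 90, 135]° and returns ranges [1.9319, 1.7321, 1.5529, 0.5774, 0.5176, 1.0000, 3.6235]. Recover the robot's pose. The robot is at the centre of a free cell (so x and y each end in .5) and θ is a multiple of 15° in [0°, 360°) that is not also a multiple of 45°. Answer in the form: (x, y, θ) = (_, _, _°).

Candidates: 33 free-cell centres × 16 headings = 528 poses. Raycast each; keep the one whose scan matches to 4 dp.
  (2.5, 5.5, 150°): beam 1 = 2.5882 ≠ 1.9319 ✗
  (2.5, 7.5, 285°): beam 1 = 1.7321 ≠ 1.9319 ✗
  (4.5, 3.5, 240°): beam 1 = 5.6940 ≠ 1.9319 ✗
  (1.5, 4.5, 195°): beam 1 = 0.5774 ≠ 1.9319 ✗
  …
  (4.5, 8.5, 60°): r_1=1.9319, r_2=1.7321, r_3=1.5529, r_4=0.5774, r_5=0.5176, r_6=1.0000, r_7=3.6235 — all match ✓
Only this pose fits every beam.

(x, y, θ) = (4.5, 8.5, 60°)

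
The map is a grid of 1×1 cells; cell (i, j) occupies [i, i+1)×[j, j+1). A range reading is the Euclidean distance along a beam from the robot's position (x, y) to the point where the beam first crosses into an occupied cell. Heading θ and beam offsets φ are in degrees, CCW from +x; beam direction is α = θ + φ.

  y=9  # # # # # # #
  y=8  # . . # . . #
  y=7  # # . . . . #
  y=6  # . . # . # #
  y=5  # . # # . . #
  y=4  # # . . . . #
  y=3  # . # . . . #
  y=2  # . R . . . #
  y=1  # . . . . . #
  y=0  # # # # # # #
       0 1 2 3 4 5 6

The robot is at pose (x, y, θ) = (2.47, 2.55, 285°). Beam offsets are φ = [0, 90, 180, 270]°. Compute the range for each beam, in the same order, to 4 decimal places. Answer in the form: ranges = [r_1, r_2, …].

beam 1: φ=0°, α=285°
  cosα=0.2588 sinα=-0.9659 | (2,2) | tMaxX 2.0478 tMaxY 0.5694 | tΔX 3.8637 tΔY 1.0353
    t=0.5694 [y] (2,1)
    t=1.6047 [y] (2,0) — stop
  → r_1 = 1.6047
beam 2: φ=90°, α=15°
  cosα=0.9659 sinα=0.2588 | (2,2) | tMaxX 0.5487 tMaxY 1.7387 | tΔX 1.0353 tΔY 3.8637
    t=0.5487 [x] (3,2)
    t=1.5840 [x] (4,2)
    t=1.7387 [y] (4,3)
    t=2.6192 [x] (5,3)
    t=3.6545 [x] (6,3) — stop
  → r_2 = 3.6545
beam 3: φ=180°, α=105°
  cosα=-0.2588 sinα=0.9659 | (2,2) | tMaxX 1.8159 tMaxY 0.4659 | tΔX 3.8637 tΔY 1.0353
    t=0.4659 [y] (2,3) — stop
  → r_3 = 0.4659
beam 4: φ=270°, α=195°
  cosα=-0.9659 sinα=-0.2588 | (2,2) | tMaxX 0.4866 tMaxY 2.1250 | tΔX 1.0353 tΔY 3.8637
    t=0.4866 [x] (1,2)
    t=1.5219 [x] (0,2) — stop
  → r_4 = 1.5219

ranges = [1.6047, 3.6545, 0.4659, 1.5219]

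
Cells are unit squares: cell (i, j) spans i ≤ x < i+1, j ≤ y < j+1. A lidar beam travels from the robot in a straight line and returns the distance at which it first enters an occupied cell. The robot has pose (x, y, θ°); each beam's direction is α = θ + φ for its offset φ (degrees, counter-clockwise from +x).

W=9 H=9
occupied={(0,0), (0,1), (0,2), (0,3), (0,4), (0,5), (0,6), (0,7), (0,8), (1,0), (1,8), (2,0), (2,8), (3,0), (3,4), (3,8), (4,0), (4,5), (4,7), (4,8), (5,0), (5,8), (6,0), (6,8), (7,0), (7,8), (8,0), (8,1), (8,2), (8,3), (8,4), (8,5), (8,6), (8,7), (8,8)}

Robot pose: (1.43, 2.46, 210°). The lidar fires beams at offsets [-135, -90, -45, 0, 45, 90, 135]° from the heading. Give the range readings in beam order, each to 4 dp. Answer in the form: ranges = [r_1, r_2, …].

ranges = [5.7354, 0.8600, 0.4452, 0.4965, 1.5115, 1.6859, 5.6410]

beam 1: φ=-135°, α=75°
  dir = (cos 75°, sin 75°) = (0.2588, 0.9659); from cell (1,2)
  next x-line at t=2.2023, next y-line at t=0.5590; Δt_x=3.8637, Δt_y=1.0353
    y: enter (1,3) at t=0.5590
    y: enter (1,4) at t=1.5943
    x: enter (2,4) at t=2.2023
    y: enter (2,5) at t=2.6296
    y: enter (2,6) at t=3.6649
    y: enter (2,7) at t=4.7002
    y: enter (2,8) at t=5.7354 ← occupied
  → r_1 = 5.7354
beam 2: φ=-90°, α=120°
  dir = (cos 120°, sin 120°) = (-0.5000, 0.8660); from cell (1,2)
  next x-line at t=0.8600, next y-line at t=0.6235; Δt_x=2.0000, Δt_y=1.1547
    y: enter (1,3) at t=0.6235
    x: enter (0,3) at t=0.8600 ← occupied
  → r_2 = 0.8600
beam 3: φ=-45°, α=165°
  dir = (cos 165°, sin 165°) = (-0.9659, 0.2588); from cell (1,2)
  next x-line at t=0.4452, next y-line at t=2.0864; Δt_x=1.0353, Δt_y=3.8637
    x: enter (0,2) at t=0.4452 ← occupied
  → r_3 = 0.4452
beam 4: φ=0°, α=210°
  dir = (cos 210°, sin 210°) = (-0.8660, -0.5000); from cell (1,2)
  next x-line at t=0.4965, next y-line at t=0.9200; Δt_x=1.1547, Δt_y=2.0000
    x: enter (0,2) at t=0.4965 ← occupied
  → r_4 = 0.4965
beam 5: φ=45°, α=255°
  dir = (cos 255°, sin 255°) = (-0.2588, -0.9659); from cell (1,2)
  next x-line at t=1.6614, next y-line at t=0.4762; Δt_x=3.8637, Δt_y=1.0353
    y: enter (1,1) at t=0.4762
    y: enter (1,0) at t=1.5115 ← occupied
  → r_5 = 1.5115
beam 6: φ=90°, α=300°
  dir = (cos 300°, sin 300°) = (0.5000, -0.8660); from cell (1,2)
  next x-line at t=1.1400, next y-line at t=0.5312; Δt_x=2.0000, Δt_y=1.1547
    y: enter (1,1) at t=0.5312
    x: enter (2,1) at t=1.1400
    y: enter (2,0) at t=1.6859 ← occupied
  → r_6 = 1.6859
beam 7: φ=135°, α=345°
  dir = (cos 345°, sin 345°) = (0.9659, -0.2588); from cell (1,2)
  next x-line at t=0.5901, next y-line at t=1.7773; Δt_x=1.0353, Δt_y=3.8637
    x: enter (2,2) at t=0.5901
    x: enter (3,2) at t=1.6254
    y: enter (3,1) at t=1.7773
    x: enter (4,1) at t=2.6607
    x: enter (5,1) at t=3.6959
    x: enter (6,1) at t=4.7312
    y: enter (6,0) at t=5.6410 ← occupied
  → r_7 = 5.6410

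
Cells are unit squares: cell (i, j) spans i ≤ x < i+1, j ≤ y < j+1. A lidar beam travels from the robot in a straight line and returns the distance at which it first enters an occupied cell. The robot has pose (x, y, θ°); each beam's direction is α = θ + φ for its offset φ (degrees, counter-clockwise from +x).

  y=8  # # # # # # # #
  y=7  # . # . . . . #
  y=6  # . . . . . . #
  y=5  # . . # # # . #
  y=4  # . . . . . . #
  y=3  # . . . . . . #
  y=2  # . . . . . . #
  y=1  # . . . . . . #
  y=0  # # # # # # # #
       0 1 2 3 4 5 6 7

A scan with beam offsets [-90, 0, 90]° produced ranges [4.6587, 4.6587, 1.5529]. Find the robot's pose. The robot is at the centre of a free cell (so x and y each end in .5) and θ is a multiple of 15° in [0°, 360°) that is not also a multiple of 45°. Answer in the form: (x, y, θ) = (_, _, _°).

(x, y, θ) = (2.5, 3.5, 105°)

The pose lattice has 38·16 = 608 candidates. Test each by forward raycasting.
  (6.5, 5.5, 165°): beam 1 = 1.9319 ≠ 4.6587 ✗
  (6.5, 6.5, 150°): beam 1 = 1.0000 ≠ 4.6587 ✗
  (5.5, 3.5, 15°): beam 1 = 2.5882 ≠ 4.6587 ✗
  …
  (2.5, 3.5, 105°): r_1=4.6587, r_2=4.6587, r_3=1.5529 — all match ✓
Only this pose fits every beam.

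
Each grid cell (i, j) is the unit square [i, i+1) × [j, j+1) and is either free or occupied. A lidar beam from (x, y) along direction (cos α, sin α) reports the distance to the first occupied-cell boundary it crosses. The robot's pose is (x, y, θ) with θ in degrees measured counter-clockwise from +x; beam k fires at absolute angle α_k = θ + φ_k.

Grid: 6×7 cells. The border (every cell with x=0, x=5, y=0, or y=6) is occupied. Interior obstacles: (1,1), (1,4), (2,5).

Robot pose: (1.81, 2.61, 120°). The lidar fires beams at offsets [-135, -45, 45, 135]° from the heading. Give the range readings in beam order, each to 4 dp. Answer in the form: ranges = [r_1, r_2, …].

ranges = [3.3025, 2.4743, 0.8386, 0.6315]

beam 1: φ=-135°, α=345°
  direction (0.9659, -0.2588); cell (1,2); t to first gridline: x 0.1967, y 2.3569 (then +1.0353 / +3.8637)
    (2,2) via x @ 0.1967
    (3,2) via x @ 1.2320
    (4,2) via x @ 2.2673
    (4,1) via y @ 2.3569
    (5,1) via x @ 3.3025  # hit
  → r_1 = 3.3025
beam 2: φ=-45°, α=75°
  direction (0.2588, 0.9659); cell (1,2); t to first gridline: x 0.7341, y 0.4038 (then +3.8637 / +1.0353)
    (1,3) via y @ 0.4038
    (2,3) via x @ 0.7341
    (2,4) via y @ 1.4390
    (2,5) via y @ 2.4743  # hit
  → r_2 = 2.4743
beam 3: φ=45°, α=165°
  direction (-0.9659, 0.2588); cell (1,2); t to first gridline: x 0.8386, y 1.5068 (then +1.0353 / +3.8637)
    (0,2) via x @ 0.8386  # hit
  → r_3 = 0.8386
beam 4: φ=135°, α=255°
  direction (-0.2588, -0.9659); cell (1,2); t to first gridline: x 3.1296, y 0.6315 (then +3.8637 / +1.0353)
    (1,1) via y @ 0.6315  # hit
  → r_4 = 0.6315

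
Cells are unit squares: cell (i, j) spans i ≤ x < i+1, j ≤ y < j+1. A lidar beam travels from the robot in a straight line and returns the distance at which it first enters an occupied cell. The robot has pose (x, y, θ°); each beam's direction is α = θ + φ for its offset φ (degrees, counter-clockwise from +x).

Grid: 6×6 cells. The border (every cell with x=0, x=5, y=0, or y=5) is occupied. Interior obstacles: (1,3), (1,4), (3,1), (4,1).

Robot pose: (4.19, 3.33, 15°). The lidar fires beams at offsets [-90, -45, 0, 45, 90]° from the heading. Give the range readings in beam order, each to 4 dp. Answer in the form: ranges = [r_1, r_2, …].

beam 1: φ=-90°, α=285°
  direction (0.2588, -0.9659); cell (4,3); t to first gridline: x 3.1296, y 0.3416 (then +3.8637 / +1.0353)
    (4,2) via y @ 0.3416
    (4,1) via y @ 1.3769  # hit
  → r_1 = 1.3769
beam 2: φ=-45°, α=330°
  direction (0.8660, -0.5000); cell (4,3); t to first gridline: x 0.9353, y 0.6600 (then +1.1547 / +2.0000)
    (4,2) via y @ 0.6600
    (5,2) via x @ 0.9353  # hit
  → r_2 = 0.9353
beam 3: φ=0°, α=15°
  direction (0.9659, 0.2588); cell (4,3); t to first gridline: x 0.8386, y 2.5887 (then +1.0353 / +3.8637)
    (5,3) via x @ 0.8386  # hit
  → r_3 = 0.8386
beam 4: φ=45°, α=60°
  direction (0.5000, 0.8660); cell (4,3); t to first gridline: x 1.6200, y 0.7736 (then +2.0000 / +1.1547)
    (4,4) via y @ 0.7736
    (5,4) via x @ 1.6200  # hit
  → r_4 = 1.6200
beam 5: φ=90°, α=105°
  direction (-0.2588, 0.9659); cell (4,3); t to first gridline: x 0.7341, y 0.6936 (then +3.8637 / +1.0353)
    (4,4) via y @ 0.6936
    (3,4) via x @ 0.7341
    (3,5) via y @ 1.7289  # hit
  → r_5 = 1.7289

ranges = [1.3769, 0.9353, 0.8386, 1.6200, 1.7289]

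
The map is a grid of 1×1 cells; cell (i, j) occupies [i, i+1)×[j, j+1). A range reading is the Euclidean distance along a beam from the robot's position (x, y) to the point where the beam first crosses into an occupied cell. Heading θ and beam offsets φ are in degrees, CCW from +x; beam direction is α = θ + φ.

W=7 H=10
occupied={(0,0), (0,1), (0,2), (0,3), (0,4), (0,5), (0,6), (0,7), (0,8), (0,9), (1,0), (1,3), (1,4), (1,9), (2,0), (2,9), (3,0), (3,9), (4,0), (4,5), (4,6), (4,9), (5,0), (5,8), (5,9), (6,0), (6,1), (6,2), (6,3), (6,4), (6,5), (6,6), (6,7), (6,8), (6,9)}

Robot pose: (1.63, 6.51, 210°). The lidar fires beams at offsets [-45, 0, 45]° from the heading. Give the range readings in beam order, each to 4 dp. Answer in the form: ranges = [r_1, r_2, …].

beam 1: φ=-45°, α=165°
  cosα=-0.9659 sinα=0.2588 | (1,6) | tMaxX 0.6522 tMaxY 1.8932 | tΔX 1.0353 tΔY 3.8637
    t=0.6522 [x] (0,6) — stop
  → r_1 = 0.6522
beam 2: φ=0°, α=210°
  cosα=-0.8660 sinα=-0.5000 | (1,6) | tMaxX 0.7275 tMaxY 1.0200 | tΔX 1.1547 tΔY 2.0000
    t=0.7275 [x] (0,6) — stop
  → r_2 = 0.7275
beam 3: φ=45°, α=255°
  cosα=-0.2588 sinα=-0.9659 | (1,6) | tMaxX 2.4341 tMaxY 0.5280 | tΔX 3.8637 tΔY 1.0353
    t=0.5280 [y] (1,5)
    t=1.5633 [y] (1,4) — stop
  → r_3 = 1.5633

ranges = [0.6522, 0.7275, 1.5633]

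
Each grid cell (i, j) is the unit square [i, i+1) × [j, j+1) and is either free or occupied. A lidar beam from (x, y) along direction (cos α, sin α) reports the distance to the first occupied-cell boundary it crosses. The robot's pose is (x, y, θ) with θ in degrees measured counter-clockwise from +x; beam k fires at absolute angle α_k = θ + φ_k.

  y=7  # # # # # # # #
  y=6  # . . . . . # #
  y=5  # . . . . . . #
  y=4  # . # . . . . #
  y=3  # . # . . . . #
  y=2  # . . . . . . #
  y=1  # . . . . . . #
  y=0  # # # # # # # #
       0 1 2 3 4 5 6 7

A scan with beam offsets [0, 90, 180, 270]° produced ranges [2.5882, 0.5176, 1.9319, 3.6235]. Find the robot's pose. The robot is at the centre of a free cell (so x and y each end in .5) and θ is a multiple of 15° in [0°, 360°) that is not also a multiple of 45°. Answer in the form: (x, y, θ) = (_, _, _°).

(x, y, θ) = (6.5, 3.5, 255°)

The pose lattice has 33·16 = 528 candidates. Test each by forward raycasting.
  (5.5, 3.5, 255°): beam 2 = 1.5529 ≠ 0.5176 ✗
  (6.5, 2.5, 330°): beam 1 = 0.5774 ≠ 2.5882 ✗
  (3.5, 3.5, 345°): beam 1 = 3.6235 ≠ 2.5882 ✗
  (2.5, 1.5, 165°): beam 1 = 1.5529 ≠ 2.5882 ✗
  …
  (6.5, 3.5, 255°): r_1=2.5882, r_2=0.5176, r_3=1.9319, r_4=3.6235 — all match ✓
Only this pose fits every beam.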